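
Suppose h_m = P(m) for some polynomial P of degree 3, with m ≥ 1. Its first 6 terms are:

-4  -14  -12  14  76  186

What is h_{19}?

1st diffs: -10, 2, 26, 62, 110.
2nd diffs: 12, 24, 36, 48.
3rd diffs: 12, 12, 12 (constant).
Newton forward-difference form: h_m = -4 + (-10)·C(m-1,1) + 12·C(m-1,2) + 12·C(m-1,3).
At m = 19: m-1 = 18, so h_{19} = -4 - 180 + 1836 + 9792 = 11444.

11444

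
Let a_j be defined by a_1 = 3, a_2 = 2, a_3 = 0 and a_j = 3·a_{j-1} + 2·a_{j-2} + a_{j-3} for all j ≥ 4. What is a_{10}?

Compute successive terms:
a_4 = 7;  a_5 = 23;  a_6 = 83;  a_7 = 302;  a_8 = 1095;  a_9 = 3972;  a_{10} = 14408.

14408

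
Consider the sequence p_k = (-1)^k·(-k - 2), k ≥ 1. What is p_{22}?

-24

(-1)^22 = 1; -k - 2 at k=22 is -24; so p_{22} = -24.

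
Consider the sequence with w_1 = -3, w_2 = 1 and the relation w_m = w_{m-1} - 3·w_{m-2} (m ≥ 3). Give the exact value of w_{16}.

Step forward from the initial values:
w_3 = 10, w_4 = 7, w_5 = -23, …, w_{13} = 2437, w_{14} = 841, w_{15} = -6470, w_{16} = -8993.

-8993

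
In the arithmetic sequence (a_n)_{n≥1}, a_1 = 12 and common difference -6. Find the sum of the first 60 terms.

a_n = 12 + (n - 1)·(-6).
a_{60} = -342; S = 60·(12 + (-342))/2 = -9900.

-9900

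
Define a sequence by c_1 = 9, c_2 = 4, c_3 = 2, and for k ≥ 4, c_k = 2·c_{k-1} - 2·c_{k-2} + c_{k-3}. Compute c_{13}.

c_4 = 5; c_5 = 10; c_6 = 12; c_7 = 9; c_8 = 4; c_9 = 2; c_{10} = 5; c_{11} = 10; c_{12} = 12; c_{13} = 9.

9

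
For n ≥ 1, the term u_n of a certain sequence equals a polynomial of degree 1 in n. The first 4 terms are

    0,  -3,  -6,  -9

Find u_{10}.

-27

1st diffs: -3, -3, -3 (constant).
So u_n = -3n + 3.
Evaluating at n = 10 gives u_{10} = -27.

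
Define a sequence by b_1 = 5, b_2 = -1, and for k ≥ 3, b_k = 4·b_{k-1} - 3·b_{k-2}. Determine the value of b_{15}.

-14348899

b_3 = -19; b_4 = -73; b_5 = -235; …; b_{12} = -531433; b_{13} = -1594315; b_{14} = -4782961; b_{15} = -14348899.
(Characteristic roots are 3 and 1.)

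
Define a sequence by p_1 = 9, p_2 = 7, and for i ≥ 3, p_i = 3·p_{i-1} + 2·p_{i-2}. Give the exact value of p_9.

75687

p_3 = 39  p_4 = 131  p_5 = 471  p_6 = 1675  p_7 = 5967  p_8 = 21251  p_9 = 75687.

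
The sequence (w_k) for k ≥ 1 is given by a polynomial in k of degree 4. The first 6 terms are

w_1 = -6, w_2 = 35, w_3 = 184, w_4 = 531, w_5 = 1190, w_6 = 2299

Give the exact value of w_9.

1st diffs: 41, 149, 347, 659, 1109.
2nd diffs: 108, 198, 312, 450.
3rd diffs: 90, 114, 138.
4th diffs: 24, 24 (constant).
Newton forward-difference form: w_k = -6 + 41·C(k-1,1) + 108·C(k-1,2) + 90·C(k-1,3) + 24·C(k-1,4).
At k = 9: k-1 = 8, so w_9 = -6 + 328 + 3024 + 5040 + 1680 = 10066.

10066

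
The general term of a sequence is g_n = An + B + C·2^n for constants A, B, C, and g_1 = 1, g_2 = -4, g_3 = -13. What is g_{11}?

The three given values yield: A + B + 2C = 1; 2A + B + 4C = -4; 3A + B + 8C = -13.
Subtracting the first from the second: A + 2C = -5.
Subtracting the second from the third: A + 4C = -9.
Solving: C = -2, A = -1, then B = 6.
Hence g_{11} = -1·11 + 6 + (-2)·2048 = -4101.

-4101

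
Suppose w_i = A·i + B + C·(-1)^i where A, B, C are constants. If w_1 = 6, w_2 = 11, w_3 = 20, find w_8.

The three given values yield: A + B - C = 6; 2A + B + C = 11; 3A + B - C = 20.
Subtracting the first from the second: A + 2C = 5.
Subtracting the second from the third: A - 2C = 9.
Solving: C = -1, A = 7, then B = -2.
So w_i = 7·i + (-2) + (-1)·(-1)^i; at i=8 this is 53.

53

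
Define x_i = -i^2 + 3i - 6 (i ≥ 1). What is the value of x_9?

x_9 = -1·9^2 + 3·9 - 6 = -60.

-60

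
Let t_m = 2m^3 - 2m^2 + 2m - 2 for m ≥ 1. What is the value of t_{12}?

t_{12} = 2·12^3 - 2·12^2 + 2·12 - 2 = 3190.

3190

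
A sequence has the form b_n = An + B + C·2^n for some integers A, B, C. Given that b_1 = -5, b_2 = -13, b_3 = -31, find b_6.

-305

Write the equations: A + B + 2C = -5; 2A + B + 4C = -13; 3A + B + 8C = -31.
Subtracting the first from the second: A + 2C = -8.
Subtracting the second from the third: A + 4C = -18.
Solving: C = -5, A = 2, then B = 3.
Hence b_6 = 2·6 + 3 + (-5)·64 = -305.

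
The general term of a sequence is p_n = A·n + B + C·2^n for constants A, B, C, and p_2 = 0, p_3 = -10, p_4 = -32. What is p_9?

Plug in n = 2, 3, 4: 2A + B + 4C = 0; 3A + B + 8C = -10; 4A + B + 16C = -32.
Subtracting the first from the second: A + 4C = -10.
Subtracting the second from the third: A + 8C = -22.
Solving: C = -3, A = 2, then B = 8.
So p_n = 2·n + 8 + (-3)·2^n; at n=9 this is -1510.

-1510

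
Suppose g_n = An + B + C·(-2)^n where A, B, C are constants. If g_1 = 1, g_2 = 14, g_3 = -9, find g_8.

524

Write the equations: A + B - 2C = 1; 2A + B + 4C = 14; 3A + B - 8C = -9.
Subtracting the first from the second: A + 6C = 13.
Subtracting the second from the third: A - 12C = -23.
Solving: C = 2, A = 1, then B = 4.
Therefore g_8 = 8 + 4 + 2·256 = 524.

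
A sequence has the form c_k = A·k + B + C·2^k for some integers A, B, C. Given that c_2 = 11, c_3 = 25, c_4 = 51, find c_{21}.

Write the equations: 2A + B + 4C = 11; 3A + B + 8C = 25; 4A + B + 16C = 51.
Subtracting the first from the second: A + 4C = 14.
Subtracting the second from the third: A + 8C = 26.
Solving: C = 3, A = 2, then B = -5.
So c_k = 2·k + (-5) + 3·2^k; at k=21 this is 6291493.

6291493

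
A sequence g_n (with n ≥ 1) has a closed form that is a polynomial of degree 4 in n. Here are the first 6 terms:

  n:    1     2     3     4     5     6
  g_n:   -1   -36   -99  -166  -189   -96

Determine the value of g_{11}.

1st diffs: -35, -63, -67, -23, 93.
2nd diffs: -28, -4, 44, 116.
3rd diffs: 24, 48, 72.
4th diffs: 24, 24 (constant).
Newton forward-difference form: g_n = -1 + (-35)·C(n-1,1) + (-28)·C(n-1,2) + 24·C(n-1,3) + 24·C(n-1,4).
At n = 11: n-1 = 10, so g_{11} = -1 - 350 - 1260 + 2880 + 5040 = 6309.

6309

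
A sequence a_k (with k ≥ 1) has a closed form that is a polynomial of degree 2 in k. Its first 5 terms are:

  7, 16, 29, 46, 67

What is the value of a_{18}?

704

1st diffs: 9, 13, 17, 21.
2nd diffs: 4, 4, 4 (constant).
Newton forward-difference form: a_k = 7 + 9·C(k-1,1) + 4·C(k-1,2).
At k = 18: k-1 = 17, so a_{18} = 7 + 153 + 544 = 704.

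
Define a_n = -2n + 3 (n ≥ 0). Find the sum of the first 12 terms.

-96

Over n = 0..11: Σn = 66.
Total = (-2)·66 + (3)·12 = -96.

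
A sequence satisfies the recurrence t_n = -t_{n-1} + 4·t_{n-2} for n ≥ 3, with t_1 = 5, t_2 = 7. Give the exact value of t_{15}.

105053

Applying the relation repeatedly:
t_3 = 13;  t_4 = 15;  t_5 = 37;  …;  t_{12} = -5457;  t_{13} = 16645;  t_{14} = -38473;  t_{15} = 105053.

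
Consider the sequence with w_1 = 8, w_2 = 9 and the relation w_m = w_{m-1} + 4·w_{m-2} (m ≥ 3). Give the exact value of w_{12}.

162029

Applying the relation repeatedly:
w_3 = 41  w_4 = 77  w_5 = 241  w_6 = 549  w_7 = 1513  w_8 = 3709  w_9 = 9761  w_{10} = 24597  w_{11} = 63641  w_{12} = 162029.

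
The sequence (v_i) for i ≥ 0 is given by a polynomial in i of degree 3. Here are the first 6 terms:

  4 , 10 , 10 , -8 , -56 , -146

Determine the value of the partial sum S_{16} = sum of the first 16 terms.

1st diffs: 6, 0, -18, -48, -90.
2nd diffs: -6, -18, -30, -42.
3rd diffs: -12, -12, -12 (constant).
Newton forward-difference form: v_i = 4 + 6·C(i,1) + (-6)·C(i,2) + (-12)·C(i,3).
Continuing: …, -290, -500, -788, -1166, …, v_{15} = -5996.
Summing i = 0..15 (16 terms) gives -24416.

-24416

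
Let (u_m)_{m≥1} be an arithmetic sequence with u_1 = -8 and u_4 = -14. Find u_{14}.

Common difference d = (-14 - (-8)) / (4 - 1) = -2.
u_m = -8 + (m - 1)·(-2).
u_{14} = -8 + 13·(-2) = -34.

-34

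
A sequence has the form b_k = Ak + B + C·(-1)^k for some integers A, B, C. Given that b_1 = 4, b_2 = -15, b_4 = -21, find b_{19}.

-50

Write the equations: A + B - C = 4; 2A + B + C = -15; 4A + B + C = -21.
Subtracting the first from the second: A + 2C = -19.
Subtracting the second from the third: 2A = -6.
Solving: C = -8, A = -3, then B = -1.
Therefore b_{19} = -57 + (-1) + (-8)·(-1) = -50.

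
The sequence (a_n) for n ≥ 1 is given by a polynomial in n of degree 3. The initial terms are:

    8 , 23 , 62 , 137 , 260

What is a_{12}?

3473

1st diffs: 15, 39, 75, 123.
2nd diffs: 24, 36, 48.
3rd diffs: 12, 12 (constant).
So a_n = 2n^3 + n + 5.
Evaluating at n = 12 gives a_{12} = 3473.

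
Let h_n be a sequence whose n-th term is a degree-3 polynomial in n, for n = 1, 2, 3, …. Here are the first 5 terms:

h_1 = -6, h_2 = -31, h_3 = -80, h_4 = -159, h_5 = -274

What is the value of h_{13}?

1st diffs: -25, -49, -79, -115.
2nd diffs: -24, -30, -36.
3rd diffs: -6, -6 (constant).
So h_n = -n^3 - 6n^2 + 1.
Evaluating at n = 13 gives h_{13} = -3210.

-3210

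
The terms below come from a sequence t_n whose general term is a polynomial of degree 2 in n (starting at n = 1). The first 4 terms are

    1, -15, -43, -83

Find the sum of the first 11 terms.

1st diffs: -16, -28, -40.
2nd diffs: -12, -12 (constant).
Newton forward-difference form: t_n = 1 + (-16)·C(n-1,1) + (-12)·C(n-1,2).
Continuing: …, -135, -199, -275, -363, …, t_{11} = -699.
Summing n = 1..11 (11 terms) gives -2849.

-2849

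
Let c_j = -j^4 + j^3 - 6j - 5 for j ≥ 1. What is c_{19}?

c_{19} = -1·19^4 + 1·19^3 - 6·19 - 5 = -123581.

-123581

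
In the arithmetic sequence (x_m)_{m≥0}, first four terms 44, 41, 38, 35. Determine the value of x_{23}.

Common difference d = -3.
x_m = 44 + (m - 0)·(-3).
x_{23} = 44 + 23·(-3) = -25.

-25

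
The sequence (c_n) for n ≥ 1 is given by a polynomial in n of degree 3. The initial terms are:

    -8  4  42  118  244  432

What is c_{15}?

1st diffs: 12, 38, 76, 126, 188.
2nd diffs: 26, 38, 50, 62.
3rd diffs: 12, 12, 12 (constant).
So c_n = 2n^3 + n^2 - 5n - 6.
Evaluating at n = 15 gives c_{15} = 6894.

6894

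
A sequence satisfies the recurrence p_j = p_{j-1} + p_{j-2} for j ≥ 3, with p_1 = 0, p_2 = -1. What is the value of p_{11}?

Compute successive terms:
p_3 = -1;  p_4 = -2;  p_5 = -3;  p_6 = -5;  p_7 = -8;  p_8 = -13;  p_9 = -21;  p_{10} = -34;  p_{11} = -55.

-55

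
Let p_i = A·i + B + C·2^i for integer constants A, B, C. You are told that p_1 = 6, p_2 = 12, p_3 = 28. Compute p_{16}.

Write the equations: A + B + 2C = 6; 2A + B + 4C = 12; 3A + B + 8C = 28.
Subtracting the first from the second: A + 2C = 6.
Subtracting the second from the third: A + 4C = 16.
Solving: C = 5, A = -4, then B = 0.
Hence p_{16} = -4·16 + 0 + 5·65536 = 327616.

327616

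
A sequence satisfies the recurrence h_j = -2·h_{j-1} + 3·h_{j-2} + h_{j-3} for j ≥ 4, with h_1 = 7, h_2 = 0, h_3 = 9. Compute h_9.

3172

h_4 = -11, h_5 = 49, h_6 = -122, h_7 = 380, h_8 = -1077, h_9 = 3172.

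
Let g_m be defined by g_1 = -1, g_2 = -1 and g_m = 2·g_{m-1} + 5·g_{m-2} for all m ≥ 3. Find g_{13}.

-1419193

Iterate the recurrence:
g_3 = -7;  g_4 = -19;  g_5 = -73;  …;  g_{10} = -34561;  g_{11} = -119287;  g_{12} = -411379;  g_{13} = -1419193.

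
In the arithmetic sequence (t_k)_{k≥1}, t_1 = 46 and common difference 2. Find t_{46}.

136

t_k = 46 + (k - 1)·2.
t_{46} = 46 + 45·2 = 136.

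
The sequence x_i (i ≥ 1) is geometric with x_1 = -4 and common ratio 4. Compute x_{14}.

x_i = (-4)·4^(i-1).
x_{14} = (-4)·4^13 = -268435456.

-268435456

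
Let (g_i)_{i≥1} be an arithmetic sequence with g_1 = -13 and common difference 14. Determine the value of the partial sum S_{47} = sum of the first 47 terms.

14523

g_i = -13 + (i - 1)·14.
g_{47} = 631; S = 47·(-13 + 631)/2 = 14523.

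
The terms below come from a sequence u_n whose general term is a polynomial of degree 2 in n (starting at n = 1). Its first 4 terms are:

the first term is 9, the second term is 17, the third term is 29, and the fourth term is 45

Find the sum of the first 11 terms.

1st diffs: 8, 12, 16.
2nd diffs: 4, 4 (constant).
So u_n = 2n^2 + 2n + 5.
Continuing: …, 65, 89, 117, 149, …, u_{11} = 269.
Summing n = 1..11 (11 terms) gives 1199.

1199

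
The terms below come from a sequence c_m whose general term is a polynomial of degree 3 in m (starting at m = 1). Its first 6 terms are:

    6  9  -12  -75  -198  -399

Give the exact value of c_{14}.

-6975

1st diffs: 3, -21, -63, -123, -201.
2nd diffs: -24, -42, -60, -78.
3rd diffs: -18, -18, -18 (constant).
Newton forward-difference form: c_m = 6 + 3·C(m-1,1) + (-24)·C(m-1,2) + (-18)·C(m-1,3).
At m = 14: m-1 = 13, so c_{14} = 6 + 39 - 1872 - 5148 = -6975.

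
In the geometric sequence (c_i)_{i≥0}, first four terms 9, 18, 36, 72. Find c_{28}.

Common ratio r = 2.
c_i = 9·2^(i-0).
c_{28} = 9·2^28 = 2415919104.

2415919104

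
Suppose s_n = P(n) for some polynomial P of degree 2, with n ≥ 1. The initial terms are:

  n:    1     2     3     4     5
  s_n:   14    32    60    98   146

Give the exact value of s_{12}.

762

1st diffs: 18, 28, 38, 48.
2nd diffs: 10, 10, 10 (constant).
Newton forward-difference form: s_n = 14 + 18·C(n-1,1) + 10·C(n-1,2).
At n = 12: n-1 = 11, so s_{12} = 14 + 198 + 550 = 762.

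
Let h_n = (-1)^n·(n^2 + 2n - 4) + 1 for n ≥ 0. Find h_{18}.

357

(-1)^18 = 1; n^2 + 2n - 4 at n=18 is 356; so h_{18} = 357.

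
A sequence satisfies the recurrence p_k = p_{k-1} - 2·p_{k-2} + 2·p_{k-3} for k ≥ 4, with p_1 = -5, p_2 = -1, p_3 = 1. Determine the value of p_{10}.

Compute successive terms:
p_4 = -7;  p_5 = -11;  p_6 = 5;  p_7 = 13;  p_8 = -19;  p_9 = -35;  p_{10} = 29.

29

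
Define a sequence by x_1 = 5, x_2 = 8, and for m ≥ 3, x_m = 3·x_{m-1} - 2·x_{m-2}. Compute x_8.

Step forward from the initial values:
x_3 = 14  x_4 = 26  x_5 = 50  x_6 = 98  x_7 = 194  x_8 = 386.
(Characteristic roots are 2 and 1.)

386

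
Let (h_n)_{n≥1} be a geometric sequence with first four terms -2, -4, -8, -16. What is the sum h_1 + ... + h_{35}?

Common ratio r = 2.
h_n = (-2)·2^(n-1).
S = (-2)·(2^35 - 1)/(2 - 1) = (-2)·(34359738368 - 1)/(1) = -68719476734.

-68719476734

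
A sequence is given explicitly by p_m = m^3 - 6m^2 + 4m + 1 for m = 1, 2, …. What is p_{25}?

p_{25} = 1·25^3 - 6·25^2 + 4·25 + 1 = 11976.

11976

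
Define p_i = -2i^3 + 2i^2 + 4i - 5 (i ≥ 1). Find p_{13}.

-4009

p_{13} = -2·13^3 + 2·13^2 + 4·13 - 5 = -4009.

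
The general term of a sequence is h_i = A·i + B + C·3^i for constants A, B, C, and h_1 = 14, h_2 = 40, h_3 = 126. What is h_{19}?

5811307262

Write the equations: A + B + 3C = 14; 2A + B + 9C = 40; 3A + B + 27C = 126.
Subtracting the first from the second: A + 6C = 26.
Subtracting the second from the third: A + 18C = 86.
Solving: C = 5, A = -4, then B = 3.
So h_i = -4·i + 3 + 5·3^i; at i=19 this is 5811307262.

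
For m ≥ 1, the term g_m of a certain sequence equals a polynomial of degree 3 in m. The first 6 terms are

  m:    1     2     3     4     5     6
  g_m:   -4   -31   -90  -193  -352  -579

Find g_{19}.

-15178

1st diffs: -27, -59, -103, -159, -227.
2nd diffs: -32, -44, -56, -68.
3rd diffs: -12, -12, -12 (constant).
So g_m = -2m^3 - 4m^2 - m + 3.
Evaluating at m = 19 gives g_{19} = -15178.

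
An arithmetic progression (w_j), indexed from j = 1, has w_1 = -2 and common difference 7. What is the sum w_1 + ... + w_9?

234

w_j = -2 + (j - 1)·7.
w_9 = 54; S = 9·(-2 + 54)/2 = 234.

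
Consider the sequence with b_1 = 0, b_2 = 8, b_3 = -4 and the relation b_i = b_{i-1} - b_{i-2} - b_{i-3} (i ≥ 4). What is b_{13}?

96

b_4 = -12  b_5 = -16  b_6 = 0  b_7 = 28  b_8 = 44  b_9 = 16  b_{10} = -56  b_{11} = -116  b_{12} = -76  b_{13} = 96.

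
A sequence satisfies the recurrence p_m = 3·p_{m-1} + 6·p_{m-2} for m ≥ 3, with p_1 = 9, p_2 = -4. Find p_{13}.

70950654

Step forward from the initial values:
p_3 = 42, p_4 = 102, p_5 = 558, …, p_{10} = 848718, p_{11} = 3711582, p_{12} = 16227054, p_{13} = 70950654.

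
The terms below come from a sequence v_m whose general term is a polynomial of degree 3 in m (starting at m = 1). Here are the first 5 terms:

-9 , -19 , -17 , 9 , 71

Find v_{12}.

2521

1st diffs: -10, 2, 26, 62.
2nd diffs: 12, 24, 36.
3rd diffs: 12, 12 (constant).
Newton forward-difference form: v_m = -9 + (-10)·C(m-1,1) + 12·C(m-1,2) + 12·C(m-1,3).
At m = 12: m-1 = 11, so v_{12} = -9 - 110 + 660 + 1980 = 2521.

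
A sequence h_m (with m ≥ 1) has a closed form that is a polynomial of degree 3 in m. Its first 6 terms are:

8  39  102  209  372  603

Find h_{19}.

15254

1st diffs: 31, 63, 107, 163, 231.
2nd diffs: 32, 44, 56, 68.
3rd diffs: 12, 12, 12 (constant).
Newton forward-difference form: h_m = 8 + 31·C(m-1,1) + 32·C(m-1,2) + 12·C(m-1,3).
At m = 19: m-1 = 18, so h_{19} = 8 + 558 + 4896 + 9792 = 15254.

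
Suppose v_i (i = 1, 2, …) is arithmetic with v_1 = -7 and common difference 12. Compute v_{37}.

v_i = -7 + (i - 1)·12.
v_{37} = -7 + 36·12 = 425.

425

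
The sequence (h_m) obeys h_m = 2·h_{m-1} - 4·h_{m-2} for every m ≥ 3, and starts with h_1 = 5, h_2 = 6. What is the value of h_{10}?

Step forward from the initial values:
h_3 = -8, h_4 = -40, h_5 = -48, h_6 = 64, h_7 = 320, h_8 = 384, h_9 = -512, h_{10} = -2560.

-2560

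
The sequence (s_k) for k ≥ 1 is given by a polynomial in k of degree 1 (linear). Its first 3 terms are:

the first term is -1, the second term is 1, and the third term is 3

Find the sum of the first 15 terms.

195

1st diffs: 2, 2 (constant).
So s_k = 2k - 3.
Continuing: …, 5, 7, 9, 11, …, s_{15} = 27.
Summing k = 1..15 (15 terms) gives 195.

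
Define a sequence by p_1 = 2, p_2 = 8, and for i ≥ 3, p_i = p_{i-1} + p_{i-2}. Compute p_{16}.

p_3 = 10; p_4 = 18; p_5 = 28; …; p_{13} = 1330; p_{14} = 2152; p_{15} = 3482; p_{16} = 5634.

5634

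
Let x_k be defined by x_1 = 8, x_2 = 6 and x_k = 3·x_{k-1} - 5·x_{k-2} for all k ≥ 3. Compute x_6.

-54

Applying the relation repeatedly:
x_3 = -22  x_4 = -96  x_5 = -178  x_6 = -54.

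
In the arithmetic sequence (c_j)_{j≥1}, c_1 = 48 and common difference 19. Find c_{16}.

c_j = 48 + (j - 1)·19.
c_{16} = 48 + 15·19 = 333.

333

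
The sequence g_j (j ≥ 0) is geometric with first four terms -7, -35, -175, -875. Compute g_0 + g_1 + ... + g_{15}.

Common ratio r = 5.
g_j = (-7)·5^(j-0).
S = (-7)·(5^16 - 1)/(5 - 1) = (-7)·(152587890625 - 1)/(4) = -267028808592.

-267028808592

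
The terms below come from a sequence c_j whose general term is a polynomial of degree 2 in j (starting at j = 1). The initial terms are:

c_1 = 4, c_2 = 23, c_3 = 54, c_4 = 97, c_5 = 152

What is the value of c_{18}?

1959

1st diffs: 19, 31, 43, 55.
2nd diffs: 12, 12, 12 (constant).
Newton forward-difference form: c_j = 4 + 19·C(j-1,1) + 12·C(j-1,2).
At j = 18: j-1 = 17, so c_{18} = 4 + 323 + 1632 = 1959.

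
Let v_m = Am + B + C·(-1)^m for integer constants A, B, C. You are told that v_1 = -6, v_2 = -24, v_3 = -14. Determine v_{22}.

Write the equations: A + B - C = -6; 2A + B + C = -24; 3A + B - C = -14.
Subtracting the first from the second: A + 2C = -18.
Subtracting the second from the third: A - 2C = 10.
Solving: C = -7, A = -4, then B = -9.
Therefore v_{22} = -88 + (-9) + (-7)·1 = -104.

-104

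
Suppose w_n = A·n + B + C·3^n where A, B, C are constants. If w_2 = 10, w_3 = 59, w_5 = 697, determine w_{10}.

Plug in n = 2, 3, 5: 2A + B + 9C = 10; 3A + B + 27C = 59; 5A + B + 243C = 697.
Subtracting the first from the second: A + 18C = 49.
Subtracting the second from the third: 2A + 216C = 638.
Solving: C = 3, A = -5, then B = -7.
So w_n = -5·n + (-7) + 3·3^n; at n=10 this is 177090.

177090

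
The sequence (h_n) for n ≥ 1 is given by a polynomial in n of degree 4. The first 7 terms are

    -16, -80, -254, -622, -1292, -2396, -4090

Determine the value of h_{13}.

-38404

1st diffs: -64, -174, -368, -670, -1104, -1694.
2nd diffs: -110, -194, -302, -434, -590.
3rd diffs: -84, -108, -132, -156.
4th diffs: -24, -24, -24 (constant).
Newton forward-difference form: h_n = -16 + (-64)·C(n-1,1) + (-110)·C(n-1,2) + (-84)·C(n-1,3) + (-24)·C(n-1,4).
At n = 13: n-1 = 12, so h_{13} = -16 - 768 - 7260 - 18480 - 11880 = -38404.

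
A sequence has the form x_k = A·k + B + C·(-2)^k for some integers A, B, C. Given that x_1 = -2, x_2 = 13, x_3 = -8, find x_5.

-50

Plug in k = 1, 2, 3: A + B - 2C = -2; 2A + B + 4C = 13; 3A + B - 8C = -8.
Subtracting the first from the second: A + 6C = 15.
Subtracting the second from the third: A - 12C = -21.
Solving: C = 2, A = 3, then B = -1.
So x_k = 3·k + (-1) + 2·(-2)^k; at k=5 this is -50.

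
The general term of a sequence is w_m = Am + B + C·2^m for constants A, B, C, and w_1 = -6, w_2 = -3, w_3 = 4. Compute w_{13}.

At m = 1, 2, 3: A + B + 2C = -6; 2A + B + 4C = -3; 3A + B + 8C = 4.
Subtracting the first from the second: A + 2C = 3.
Subtracting the second from the third: A + 4C = 7.
Solving: C = 2, A = -1, then B = -9.
So w_m = -1·m + (-9) + 2·2^m; at m=13 this is 16362.

16362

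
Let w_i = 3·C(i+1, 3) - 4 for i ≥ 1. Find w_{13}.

C(14, 3) = 364, so w_{13} = 1088.

1088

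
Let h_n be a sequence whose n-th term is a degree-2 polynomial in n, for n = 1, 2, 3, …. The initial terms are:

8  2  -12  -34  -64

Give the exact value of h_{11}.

1st diffs: -6, -14, -22, -30.
2nd diffs: -8, -8, -8 (constant).
Newton forward-difference form: h_n = 8 + (-6)·C(n-1,1) + (-8)·C(n-1,2).
At n = 11: n-1 = 10, so h_{11} = 8 - 60 - 360 = -412.

-412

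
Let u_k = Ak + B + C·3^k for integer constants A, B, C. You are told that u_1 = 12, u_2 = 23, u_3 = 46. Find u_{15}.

The three given values yield: A + B + 3C = 12; 2A + B + 9C = 23; 3A + B + 27C = 46.
Subtracting the first from the second: A + 6C = 11.
Subtracting the second from the third: A + 18C = 23.
Solving: C = 1, A = 5, then B = 4.
Therefore u_{15} = 75 + 4 + 1·14348907 = 14348986.

14348986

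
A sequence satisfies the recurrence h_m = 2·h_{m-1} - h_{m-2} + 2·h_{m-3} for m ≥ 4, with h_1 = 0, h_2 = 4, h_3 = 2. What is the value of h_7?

Iterate the recurrence:
h_4 = 0;  h_5 = 6;  h_6 = 16;  h_7 = 26.

26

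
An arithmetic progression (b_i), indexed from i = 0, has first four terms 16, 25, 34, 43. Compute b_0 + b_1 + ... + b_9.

565

Common difference d = 9.
b_i = 16 + (i - 0)·9.
b_9 = 97; S = 10·(16 + 97)/2 = 565.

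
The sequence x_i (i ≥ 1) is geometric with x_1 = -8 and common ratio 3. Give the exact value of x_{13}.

x_i = (-8)·3^(i-1).
x_{13} = (-8)·3^12 = -4251528.

-4251528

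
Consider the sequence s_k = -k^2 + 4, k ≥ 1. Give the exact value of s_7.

-45

s_7 = -1·7^2 + 4 = -45.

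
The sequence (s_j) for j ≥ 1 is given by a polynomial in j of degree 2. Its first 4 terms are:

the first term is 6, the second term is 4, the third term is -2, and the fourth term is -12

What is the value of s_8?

-92

1st diffs: -2, -6, -10.
2nd diffs: -4, -4 (constant).
Newton forward-difference form: s_j = 6 + (-2)·C(j-1,1) + (-4)·C(j-1,2).
At j = 8: j-1 = 7, so s_8 = 6 - 14 - 84 = -92.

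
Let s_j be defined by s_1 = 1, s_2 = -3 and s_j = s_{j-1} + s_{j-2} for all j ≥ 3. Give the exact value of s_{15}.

-898

Applying the relation repeatedly:
s_3 = -2;  s_4 = -5;  s_5 = -7;  …;  s_{12} = -212;  s_{13} = -343;  s_{14} = -555;  s_{15} = -898.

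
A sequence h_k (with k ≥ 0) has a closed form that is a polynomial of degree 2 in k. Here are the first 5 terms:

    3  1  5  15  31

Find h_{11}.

1st diffs: -2, 4, 10, 16.
2nd diffs: 6, 6, 6 (constant).
Newton forward-difference form: h_k = 3 + (-2)·C(k,1) + 6·C(k,2).
At k = 11: k = 11, so h_{11} = 3 - 22 + 330 = 311.

311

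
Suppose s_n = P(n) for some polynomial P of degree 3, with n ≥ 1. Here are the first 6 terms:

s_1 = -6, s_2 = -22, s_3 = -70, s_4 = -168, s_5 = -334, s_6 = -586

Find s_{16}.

1st diffs: -16, -48, -98, -166, -252.
2nd diffs: -32, -50, -68, -86.
3rd diffs: -18, -18, -18 (constant).
Newton forward-difference form: s_n = -6 + (-16)·C(n-1,1) + (-32)·C(n-1,2) + (-18)·C(n-1,3).
At n = 16: n-1 = 15, so s_{16} = -6 - 240 - 3360 - 8190 = -11796.

-11796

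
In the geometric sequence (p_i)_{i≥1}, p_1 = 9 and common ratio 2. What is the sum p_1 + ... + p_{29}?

p_i = 9·2^(i-1).
S = 9·(2^29 - 1)/(2 - 1) = 9·(536870912 - 1)/(1) = 4831838199.

4831838199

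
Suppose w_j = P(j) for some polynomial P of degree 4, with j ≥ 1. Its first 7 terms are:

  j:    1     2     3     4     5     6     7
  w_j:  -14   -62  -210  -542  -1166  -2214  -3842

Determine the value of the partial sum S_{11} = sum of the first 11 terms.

1st diffs: -48, -148, -332, -624, -1048, -1628.
2nd diffs: -100, -184, -292, -424, -580.
3rd diffs: -84, -108, -132, -156.
4th diffs: -24, -24, -24 (constant).
Newton forward-difference form: w_j = -14 + (-48)·C(j-1,1) + (-100)·C(j-1,2) + (-84)·C(j-1,3) + (-24)·C(j-1,4).
Continuing: -6230, -9582, -14126, -20114.
Summing j = 1..11 (11 terms) gives -58102.

-58102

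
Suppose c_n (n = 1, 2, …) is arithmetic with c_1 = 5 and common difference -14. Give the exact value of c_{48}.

-653

c_n = 5 + (n - 1)·(-14).
c_{48} = 5 + 47·(-14) = -653.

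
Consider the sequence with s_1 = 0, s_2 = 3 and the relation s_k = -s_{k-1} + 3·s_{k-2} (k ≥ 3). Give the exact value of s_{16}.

225948

s_3 = -3; s_4 = 12; s_5 = -21; …; s_{13} = -18480; s_{14} = 42627; s_{15} = -98067; s_{16} = 225948.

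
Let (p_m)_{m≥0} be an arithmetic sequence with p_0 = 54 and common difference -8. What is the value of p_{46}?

p_m = 54 + (m - 0)·(-8).
p_{46} = 54 + 46·(-8) = -314.

-314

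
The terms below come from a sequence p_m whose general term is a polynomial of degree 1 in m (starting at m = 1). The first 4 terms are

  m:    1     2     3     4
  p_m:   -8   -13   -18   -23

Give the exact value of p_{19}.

1st diffs: -5, -5, -5 (constant).
So p_m = -5m - 3.
Evaluating at m = 19 gives p_{19} = -98.

-98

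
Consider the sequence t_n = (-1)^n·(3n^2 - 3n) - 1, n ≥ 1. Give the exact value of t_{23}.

(-1)^23 = -1; 3n^2 - 3n at n=23 is 1518; so t_{23} = -1519.

-1519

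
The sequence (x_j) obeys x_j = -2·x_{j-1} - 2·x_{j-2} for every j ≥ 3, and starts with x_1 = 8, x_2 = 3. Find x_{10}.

48

x_3 = -22;  x_4 = 38;  x_5 = -32;  x_6 = -12;  x_7 = 88;  x_8 = -152;  x_9 = 128;  x_{10} = 48.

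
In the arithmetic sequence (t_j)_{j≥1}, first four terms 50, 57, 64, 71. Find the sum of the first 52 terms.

11882

Common difference d = 7.
t_j = 50 + (j - 1)·7.
t_{52} = 407; S = 52·(50 + 407)/2 = 11882.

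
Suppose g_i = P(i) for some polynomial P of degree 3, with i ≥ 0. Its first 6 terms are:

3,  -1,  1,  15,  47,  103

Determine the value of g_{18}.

1st diffs: -4, 2, 14, 32, 56.
2nd diffs: 6, 12, 18, 24.
3rd diffs: 6, 6, 6 (constant).
Newton forward-difference form: g_i = 3 + (-4)·C(i,1) + 6·C(i,2) + 6·C(i,3).
At i = 18: i = 18, so g_{18} = 3 - 72 + 918 + 4896 = 5745.

5745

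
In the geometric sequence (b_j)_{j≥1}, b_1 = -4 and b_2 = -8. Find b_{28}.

-536870912

Common ratio r = 2.
b_j = (-4)·2^(j-1).
b_{28} = (-4)·2^27 = -536870912.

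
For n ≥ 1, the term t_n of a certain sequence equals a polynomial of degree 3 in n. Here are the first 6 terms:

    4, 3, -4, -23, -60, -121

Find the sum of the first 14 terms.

-8225

1st diffs: -1, -7, -19, -37, -61.
2nd diffs: -6, -12, -18, -24.
3rd diffs: -6, -6, -6 (constant).
So t_n = -n^3 + 3n^2 - 3n + 5.
Continuing: …, -212, -339, -508, -725, …, t_{14} = -2193.
Summing n = 1..14 (14 terms) gives -8225.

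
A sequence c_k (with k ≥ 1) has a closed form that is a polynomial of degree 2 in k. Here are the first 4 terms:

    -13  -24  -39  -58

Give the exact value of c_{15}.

1st diffs: -11, -15, -19.
2nd diffs: -4, -4 (constant).
Newton forward-difference form: c_k = -13 + (-11)·C(k-1,1) + (-4)·C(k-1,2).
At k = 15: k-1 = 14, so c_{15} = -13 - 154 - 364 = -531.

-531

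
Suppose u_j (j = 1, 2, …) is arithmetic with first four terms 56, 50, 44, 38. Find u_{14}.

Common difference d = -6.
u_j = 56 + (j - 1)·(-6).
u_{14} = 56 + 13·(-6) = -22.

-22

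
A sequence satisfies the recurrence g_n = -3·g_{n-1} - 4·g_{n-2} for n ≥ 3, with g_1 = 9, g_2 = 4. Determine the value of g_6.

64

Applying the relation repeatedly:
g_3 = -48, g_4 = 128, g_5 = -192, g_6 = 64.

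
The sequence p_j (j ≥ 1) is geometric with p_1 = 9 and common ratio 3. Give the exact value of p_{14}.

p_j = 9·3^(j-1).
p_{14} = 9·3^13 = 14348907.

14348907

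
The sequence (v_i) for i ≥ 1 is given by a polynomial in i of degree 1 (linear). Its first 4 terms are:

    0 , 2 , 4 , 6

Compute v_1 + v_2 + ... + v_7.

1st diffs: 2, 2, 2 (constant).
So v_i = 2i - 2.
Continuing: 8, 10, 12.
Summing i = 1..7 (7 terms) gives 42.

42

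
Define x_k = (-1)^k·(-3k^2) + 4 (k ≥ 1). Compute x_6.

-104

(-1)^6 = 1; -3k^2 at k=6 is -108; so x_6 = -104.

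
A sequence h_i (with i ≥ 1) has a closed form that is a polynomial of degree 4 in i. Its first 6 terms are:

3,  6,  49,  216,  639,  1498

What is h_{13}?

44919

1st diffs: 3, 43, 167, 423, 859.
2nd diffs: 40, 124, 256, 436.
3rd diffs: 84, 132, 180.
4th diffs: 48, 48 (constant).
Newton forward-difference form: h_i = 3 + 3·C(i-1,1) + 40·C(i-1,2) + 84·C(i-1,3) + 48·C(i-1,4).
At i = 13: i-1 = 12, so h_{13} = 3 + 36 + 2640 + 18480 + 23760 = 44919.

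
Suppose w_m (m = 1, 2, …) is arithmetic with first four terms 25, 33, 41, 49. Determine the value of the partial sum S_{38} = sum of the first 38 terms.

Common difference d = 8.
w_m = 25 + (m - 1)·8.
w_{38} = 321; S = 38·(25 + 321)/2 = 6574.

6574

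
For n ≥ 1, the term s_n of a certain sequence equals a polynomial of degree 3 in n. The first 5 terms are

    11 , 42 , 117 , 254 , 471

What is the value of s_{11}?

4461

1st diffs: 31, 75, 137, 217.
2nd diffs: 44, 62, 80.
3rd diffs: 18, 18 (constant).
Newton forward-difference form: s_n = 11 + 31·C(n-1,1) + 44·C(n-1,2) + 18·C(n-1,3).
At n = 11: n-1 = 10, so s_{11} = 11 + 310 + 1980 + 2160 = 4461.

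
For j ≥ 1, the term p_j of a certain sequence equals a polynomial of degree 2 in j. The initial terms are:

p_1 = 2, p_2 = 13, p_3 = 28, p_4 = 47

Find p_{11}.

1st diffs: 11, 15, 19.
2nd diffs: 4, 4 (constant).
Newton forward-difference form: p_j = 2 + 11·C(j-1,1) + 4·C(j-1,2).
At j = 11: j-1 = 10, so p_{11} = 2 + 110 + 180 = 292.

292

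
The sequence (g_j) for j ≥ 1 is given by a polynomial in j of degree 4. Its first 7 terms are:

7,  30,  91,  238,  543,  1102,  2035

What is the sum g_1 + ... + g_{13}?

1st diffs: 23, 61, 147, 305, 559, 933.
2nd diffs: 38, 86, 158, 254, 374.
3rd diffs: 48, 72, 96, 120.
4th diffs: 24, 24, 24 (constant).
Newton forward-difference form: g_j = 7 + 23·C(j-1,1) + 38·C(j-1,2) + 48·C(j-1,3) + 24·C(j-1,4).
Continuing: …, 3486, 5623, 8638, 12747, …, g_{13} = 25231.
Summing j = 1..13 (13 terms) gives 77961.

77961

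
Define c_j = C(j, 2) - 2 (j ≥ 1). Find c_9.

34

C(9, 2) = 36, so c_9 = 34.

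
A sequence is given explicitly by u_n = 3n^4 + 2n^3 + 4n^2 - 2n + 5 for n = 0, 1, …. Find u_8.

13557

u_8 = 3·8^4 + 2·8^3 + 4·8^2 - 2·8 + 5 = 13557.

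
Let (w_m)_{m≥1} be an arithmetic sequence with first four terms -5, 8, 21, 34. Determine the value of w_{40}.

Common difference d = 13.
w_m = -5 + (m - 1)·13.
w_{40} = -5 + 39·13 = 502.

502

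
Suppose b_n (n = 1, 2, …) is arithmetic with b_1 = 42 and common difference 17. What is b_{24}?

433

b_n = 42 + (n - 1)·17.
b_{24} = 42 + 23·17 = 433.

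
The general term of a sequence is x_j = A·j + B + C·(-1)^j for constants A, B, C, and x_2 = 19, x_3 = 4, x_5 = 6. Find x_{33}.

At j = 2, 3, 5: 2A + B + C = 19; 3A + B - C = 4; 5A + B - C = 6.
Subtracting the first from the second: A - 2C = -15.
Subtracting the second from the third: 2A = 2.
Solving: C = 8, A = 1, then B = 9.
So x_j = 1·j + 9 + 8·(-1)^j; at j=33 this is 34.

34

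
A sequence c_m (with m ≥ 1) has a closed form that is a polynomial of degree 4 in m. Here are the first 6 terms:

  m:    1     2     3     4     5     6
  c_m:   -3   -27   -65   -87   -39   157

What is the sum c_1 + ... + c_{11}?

1st diffs: -24, -38, -22, 48, 196.
2nd diffs: -14, 16, 70, 148.
3rd diffs: 30, 54, 78.
4th diffs: 24, 24 (constant).
Newton forward-difference form: c_m = -3 + (-24)·C(m-1,1) + (-14)·C(m-1,2) + 30·C(m-1,3) + 24·C(m-1,4).
Continuing: …, 603, 1425, 2773, 4821, …, c_{11} = 7767.
Summing m = 1..11 (11 terms) gives 17325.

17325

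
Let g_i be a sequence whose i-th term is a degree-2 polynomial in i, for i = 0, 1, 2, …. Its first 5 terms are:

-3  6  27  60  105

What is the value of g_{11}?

1st diffs: 9, 21, 33, 45.
2nd diffs: 12, 12, 12 (constant).
So g_i = 6i^2 + 3i - 3.
Evaluating at i = 11 gives g_{11} = 756.

756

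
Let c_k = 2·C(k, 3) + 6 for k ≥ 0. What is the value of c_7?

C(7, 3) = 35, so c_7 = 76.

76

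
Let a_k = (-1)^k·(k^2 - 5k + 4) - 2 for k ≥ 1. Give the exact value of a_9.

-42

(-1)^9 = -1; k^2 - 5k + 4 at k=9 is 40; so a_9 = -42.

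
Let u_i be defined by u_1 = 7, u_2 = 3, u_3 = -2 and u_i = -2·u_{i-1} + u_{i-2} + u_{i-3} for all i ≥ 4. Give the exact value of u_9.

Iterate the recurrence:
u_4 = 14, u_5 = -27, u_6 = 66, u_7 = -145, u_8 = 329, u_9 = -737.

-737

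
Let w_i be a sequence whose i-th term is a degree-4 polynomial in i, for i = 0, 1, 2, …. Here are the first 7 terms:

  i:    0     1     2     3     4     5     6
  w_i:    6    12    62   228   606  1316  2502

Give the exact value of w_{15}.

70236

1st diffs: 6, 50, 166, 378, 710, 1186.
2nd diffs: 44, 116, 212, 332, 476.
3rd diffs: 72, 96, 120, 144.
4th diffs: 24, 24, 24 (constant).
Newton forward-difference form: w_i = 6 + 6·C(i,1) + 44·C(i,2) + 72·C(i,3) + 24·C(i,4).
At i = 15: i = 15, so w_{15} = 6 + 90 + 4620 + 32760 + 32760 = 70236.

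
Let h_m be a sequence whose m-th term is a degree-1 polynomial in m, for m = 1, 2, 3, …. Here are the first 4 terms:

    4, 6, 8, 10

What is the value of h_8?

18

1st diffs: 2, 2, 2 (constant).
So h_m = 2m + 2.
Evaluating at m = 8 gives h_8 = 18.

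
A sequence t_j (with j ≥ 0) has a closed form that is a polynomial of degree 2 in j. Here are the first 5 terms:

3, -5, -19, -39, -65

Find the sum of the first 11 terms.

-1397

1st diffs: -8, -14, -20, -26.
2nd diffs: -6, -6, -6 (constant).
Newton forward-difference form: t_j = 3 + (-8)·C(j,1) + (-6)·C(j,2).
Continuing: …, -97, -135, -179, -229, …, t_{10} = -347.
Summing j = 0..10 (11 terms) gives -1397.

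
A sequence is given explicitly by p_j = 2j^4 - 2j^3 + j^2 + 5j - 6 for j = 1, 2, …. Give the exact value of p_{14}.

71604

p_{14} = 2·14^4 - 2·14^3 + 1·14^2 + 5·14 - 6 = 71604.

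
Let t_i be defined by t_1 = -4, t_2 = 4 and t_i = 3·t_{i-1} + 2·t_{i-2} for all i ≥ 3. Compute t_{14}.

Applying the relation repeatedly:
t_3 = 4, t_4 = 20, t_5 = 68, …, t_{11} = 139684, t_{12} = 497492, t_{13} = 1771844, t_{14} = 6310516.

6310516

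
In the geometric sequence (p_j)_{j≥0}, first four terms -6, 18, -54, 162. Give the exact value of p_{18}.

Common ratio r = -3.
p_j = (-6)·(-3)^(j-0).
p_{18} = (-6)·(-3)^18 = -2324522934.

-2324522934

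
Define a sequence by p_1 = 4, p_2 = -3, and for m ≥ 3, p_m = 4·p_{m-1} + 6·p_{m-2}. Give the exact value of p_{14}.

482122560

Iterate the recurrence:
p_3 = 12;  p_4 = 30;  p_5 = 192;  …;  p_{11} = 3504576;  p_{12} = 18091488;  p_{13} = 93393408;  p_{14} = 482122560.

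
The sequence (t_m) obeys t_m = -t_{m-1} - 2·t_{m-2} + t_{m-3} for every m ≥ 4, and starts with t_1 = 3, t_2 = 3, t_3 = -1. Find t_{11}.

100

t_4 = -2, t_5 = 7, t_6 = -4, t_7 = -12, t_8 = 27, t_9 = -7, t_{10} = -59, t_{11} = 100.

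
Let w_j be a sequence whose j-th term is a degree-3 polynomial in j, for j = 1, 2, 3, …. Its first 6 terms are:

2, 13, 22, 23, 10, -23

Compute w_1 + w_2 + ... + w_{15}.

1st diffs: 11, 9, 1, -13, -33.
2nd diffs: -2, -8, -14, -20.
3rd diffs: -6, -6, -6 (constant).
Newton forward-difference form: w_j = 2 + 11·C(j-1,1) + (-2)·C(j-1,2) + (-6)·C(j-1,3).
Continuing: …, -82, -173, -302, -475, …, w_{15} = -2210.
Summing j = 1..15 (15 terms) gives -7915.

-7915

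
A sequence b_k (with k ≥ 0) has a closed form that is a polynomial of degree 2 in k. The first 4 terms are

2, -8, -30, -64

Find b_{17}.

1st diffs: -10, -22, -34.
2nd diffs: -12, -12 (constant).
So b_k = -6k^2 - 4k + 2.
Evaluating at k = 17 gives b_{17} = -1800.

-1800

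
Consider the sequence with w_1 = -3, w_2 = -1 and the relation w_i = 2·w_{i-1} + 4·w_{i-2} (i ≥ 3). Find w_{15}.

-14540800

Applying the relation repeatedly:
w_3 = -14  w_4 = -32  w_5 = -120  …  w_{12} = -429056  w_{13} = -1388544  w_{14} = -4493312  w_{15} = -14540800.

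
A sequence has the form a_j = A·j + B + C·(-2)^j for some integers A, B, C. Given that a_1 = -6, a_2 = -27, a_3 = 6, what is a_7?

The three given values yield: A + B - 2C = -6; 2A + B + 4C = -27; 3A + B - 8C = 6.
Subtracting the first from the second: A + 6C = -21.
Subtracting the second from the third: A - 12C = 33.
Solving: C = -3, A = -3, then B = -9.
Therefore a_7 = -21 + (-9) + (-3)·(-128) = 354.

354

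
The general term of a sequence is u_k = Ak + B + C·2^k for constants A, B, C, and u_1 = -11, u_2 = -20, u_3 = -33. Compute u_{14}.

-32840

Write the equations: A + B + 2C = -11; 2A + B + 4C = -20; 3A + B + 8C = -33.
Subtracting the first from the second: A + 2C = -9.
Subtracting the second from the third: A + 4C = -13.
Solving: C = -2, A = -5, then B = -2.
So u_k = -5·k + (-2) + (-2)·2^k; at k=14 this is -32840.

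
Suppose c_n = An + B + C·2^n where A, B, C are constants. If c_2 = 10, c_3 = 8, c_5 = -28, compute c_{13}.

The three given values yield: 2A + B + 4C = 10; 3A + B + 8C = 8; 5A + B + 32C = -28.
Subtracting the first from the second: A + 4C = -2.
Subtracting the second from the third: 2A + 24C = -36.
Solving: C = -2, A = 6, then B = 6.
Therefore c_{13} = 78 + 6 + (-2)·8192 = -16300.

-16300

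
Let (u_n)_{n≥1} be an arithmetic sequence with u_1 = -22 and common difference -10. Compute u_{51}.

-522

u_n = -22 + (n - 1)·(-10).
u_{51} = -22 + 50·(-10) = -522.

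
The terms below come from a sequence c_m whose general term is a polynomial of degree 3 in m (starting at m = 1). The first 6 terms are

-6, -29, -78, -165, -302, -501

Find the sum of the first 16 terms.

1st diffs: -23, -49, -87, -137, -199.
2nd diffs: -26, -38, -50, -62.
3rd diffs: -12, -12, -12 (constant).
So c_m = -2m^3 - m^2 - 6m + 3.
Continuing: …, -774, -1133, -1590, -2157, …, c_{16} = -8541.
Summing m = 1..16 (16 terms) gives -39256.

-39256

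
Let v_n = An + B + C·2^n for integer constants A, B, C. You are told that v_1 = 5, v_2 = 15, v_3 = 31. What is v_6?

The three given values yield: A + B + 2C = 5; 2A + B + 4C = 15; 3A + B + 8C = 31.
Subtracting the first from the second: A + 2C = 10.
Subtracting the second from the third: A + 4C = 16.
Solving: C = 3, A = 4, then B = -5.
Hence v_6 = 4·6 + (-5) + 3·64 = 211.

211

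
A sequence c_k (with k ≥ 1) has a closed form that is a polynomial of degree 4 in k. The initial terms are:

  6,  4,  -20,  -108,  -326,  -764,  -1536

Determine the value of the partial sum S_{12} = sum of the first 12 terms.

-44698

1st diffs: -2, -24, -88, -218, -438, -772.
2nd diffs: -22, -64, -130, -220, -334.
3rd diffs: -42, -66, -90, -114.
4th diffs: -24, -24, -24 (constant).
Newton forward-difference form: c_k = 6 + (-2)·C(k-1,1) + (-22)·C(k-1,2) + (-42)·C(k-1,3) + (-24)·C(k-1,4).
Continuing: …, -2780, -4658, -7356, -11084, …, c_{12} = -16076.
Summing k = 1..12 (12 terms) gives -44698.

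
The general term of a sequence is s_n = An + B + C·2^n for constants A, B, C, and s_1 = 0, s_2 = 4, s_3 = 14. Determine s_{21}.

Plug in n = 1, 2, 3: A + B + 2C = 0; 2A + B + 4C = 4; 3A + B + 8C = 14.
Subtracting the first from the second: A + 2C = 4.
Subtracting the second from the third: A + 4C = 10.
Solving: C = 3, A = -2, then B = -4.
Therefore s_{21} = -42 + (-4) + 3·2097152 = 6291410.

6291410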